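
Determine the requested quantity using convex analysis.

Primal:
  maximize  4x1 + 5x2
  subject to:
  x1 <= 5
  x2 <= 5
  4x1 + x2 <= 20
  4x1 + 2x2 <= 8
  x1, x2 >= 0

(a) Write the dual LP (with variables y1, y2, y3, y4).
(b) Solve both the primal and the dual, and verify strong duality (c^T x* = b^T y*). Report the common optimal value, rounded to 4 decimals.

The standard primal-dual pair for 'max c^T x s.t. A x <= b, x >= 0' is:
  Dual:  min b^T y  s.t.  A^T y >= c,  y >= 0.

So the dual LP is:
  minimize  5y1 + 5y2 + 20y3 + 8y4
  subject to:
    y1 + 4y3 + 4y4 >= 4
    y2 + y3 + 2y4 >= 5
    y1, y2, y3, y4 >= 0

Solving the primal: x* = (0, 4).
  primal value c^T x* = 20.
Solving the dual: y* = (0, 0, 0, 2.5).
  dual value b^T y* = 20.
Strong duality: c^T x* = b^T y*. Confirmed.

20


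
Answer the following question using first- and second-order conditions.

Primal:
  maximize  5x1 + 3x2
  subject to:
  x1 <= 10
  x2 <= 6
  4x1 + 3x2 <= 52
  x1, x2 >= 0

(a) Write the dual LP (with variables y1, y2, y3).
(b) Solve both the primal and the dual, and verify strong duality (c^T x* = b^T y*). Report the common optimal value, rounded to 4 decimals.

The standard primal-dual pair for 'max c^T x s.t. A x <= b, x >= 0' is:
  Dual:  min b^T y  s.t.  A^T y >= c,  y >= 0.

So the dual LP is:
  minimize  10y1 + 6y2 + 52y3
  subject to:
    y1 + 4y3 >= 5
    y2 + 3y3 >= 3
    y1, y2, y3 >= 0

Solving the primal: x* = (10, 4).
  primal value c^T x* = 62.
Solving the dual: y* = (1, 0, 1).
  dual value b^T y* = 62.
Strong duality: c^T x* = b^T y*. Confirmed.

62


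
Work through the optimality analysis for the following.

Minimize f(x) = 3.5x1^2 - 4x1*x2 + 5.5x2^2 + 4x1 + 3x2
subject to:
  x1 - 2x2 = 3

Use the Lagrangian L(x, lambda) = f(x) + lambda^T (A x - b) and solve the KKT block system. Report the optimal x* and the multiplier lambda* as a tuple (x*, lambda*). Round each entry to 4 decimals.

Form the Lagrangian:
  L(x, lambda) = (1/2) x^T Q x + c^T x + lambda^T (A x - b)
Stationarity (grad_x L = 0): Q x + c + A^T lambda = 0.
Primal feasibility: A x = b.

This gives the KKT block system:
  [ Q   A^T ] [ x     ]   [-c ]
  [ A    0  ] [ lambda ] = [ b ]

Solving the linear system:
  x*      = (-0.5652, -1.7826)
  lambda* = (-7.1739)
  f(x*)   = 6.9565

x* = (-0.5652, -1.7826), lambda* = (-7.1739)


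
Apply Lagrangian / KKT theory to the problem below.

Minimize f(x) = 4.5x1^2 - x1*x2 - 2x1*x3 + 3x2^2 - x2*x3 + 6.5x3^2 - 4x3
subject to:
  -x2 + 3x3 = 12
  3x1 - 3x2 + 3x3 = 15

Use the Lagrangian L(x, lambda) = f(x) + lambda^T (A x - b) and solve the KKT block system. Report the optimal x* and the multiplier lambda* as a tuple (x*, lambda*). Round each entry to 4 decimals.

Form the Lagrangian:
  L(x, lambda) = (1/2) x^T Q x + c^T x + lambda^T (A x - b)
Stationarity (grad_x L = 0): Q x + c + A^T lambda = 0.
Primal feasibility: A x = b.

This gives the KKT block system:
  [ Q   A^T ] [ x     ]   [-c ]
  [ A    0  ] [ lambda ] = [ b ]

Solving the linear system:
  x*      = (0.1429, -1.2857, 3.5714)
  lambda* = (-16, 1.5238)
  f(x*)   = 77.4286

x* = (0.1429, -1.2857, 3.5714), lambda* = (-16, 1.5238)


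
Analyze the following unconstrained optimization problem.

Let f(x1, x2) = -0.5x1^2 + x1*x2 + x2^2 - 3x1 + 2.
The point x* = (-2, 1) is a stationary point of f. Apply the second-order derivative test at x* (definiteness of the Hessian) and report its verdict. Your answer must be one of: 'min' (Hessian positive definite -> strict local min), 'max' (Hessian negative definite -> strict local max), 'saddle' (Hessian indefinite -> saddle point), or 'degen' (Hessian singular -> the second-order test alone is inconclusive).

Compute the Hessian H = grad^2 f:
  H = [[-1, 1], [1, 2]]
Verify stationarity: grad f(x*) = H x* + g = (0, 0).
Eigenvalues of H: -1.3028, 2.3028.
Eigenvalues have mixed signs, so H is indefinite -> x* is a saddle point.

saddle


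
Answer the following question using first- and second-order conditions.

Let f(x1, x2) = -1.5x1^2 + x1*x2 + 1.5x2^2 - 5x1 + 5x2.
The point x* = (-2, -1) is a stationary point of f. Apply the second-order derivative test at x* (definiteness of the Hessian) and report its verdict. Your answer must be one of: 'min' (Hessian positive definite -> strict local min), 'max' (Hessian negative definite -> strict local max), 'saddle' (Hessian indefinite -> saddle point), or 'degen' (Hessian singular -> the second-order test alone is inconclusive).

Compute the Hessian H = grad^2 f:
  H = [[-3, 1], [1, 3]]
Verify stationarity: grad f(x*) = H x* + g = (0, 0).
Eigenvalues of H: -3.1623, 3.1623.
Eigenvalues have mixed signs, so H is indefinite -> x* is a saddle point.

saddle


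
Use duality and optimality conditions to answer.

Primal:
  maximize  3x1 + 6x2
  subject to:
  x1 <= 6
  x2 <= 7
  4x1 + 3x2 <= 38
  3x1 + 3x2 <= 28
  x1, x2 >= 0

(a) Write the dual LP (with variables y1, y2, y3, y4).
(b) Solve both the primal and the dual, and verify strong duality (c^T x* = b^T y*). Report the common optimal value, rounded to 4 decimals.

The standard primal-dual pair for 'max c^T x s.t. A x <= b, x >= 0' is:
  Dual:  min b^T y  s.t.  A^T y >= c,  y >= 0.

So the dual LP is:
  minimize  6y1 + 7y2 + 38y3 + 28y4
  subject to:
    y1 + 4y3 + 3y4 >= 3
    y2 + 3y3 + 3y4 >= 6
    y1, y2, y3, y4 >= 0

Solving the primal: x* = (2.3333, 7).
  primal value c^T x* = 49.
Solving the dual: y* = (0, 3, 0, 1).
  dual value b^T y* = 49.
Strong duality: c^T x* = b^T y*. Confirmed.

49


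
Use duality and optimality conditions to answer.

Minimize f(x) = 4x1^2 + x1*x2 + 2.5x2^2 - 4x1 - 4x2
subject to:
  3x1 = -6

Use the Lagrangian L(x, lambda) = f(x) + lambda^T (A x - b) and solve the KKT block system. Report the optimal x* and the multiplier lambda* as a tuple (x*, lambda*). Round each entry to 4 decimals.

Form the Lagrangian:
  L(x, lambda) = (1/2) x^T Q x + c^T x + lambda^T (A x - b)
Stationarity (grad_x L = 0): Q x + c + A^T lambda = 0.
Primal feasibility: A x = b.

This gives the KKT block system:
  [ Q   A^T ] [ x     ]   [-c ]
  [ A    0  ] [ lambda ] = [ b ]

Solving the linear system:
  x*      = (-2, 1.2)
  lambda* = (6.2667)
  f(x*)   = 20.4

x* = (-2, 1.2), lambda* = (6.2667)


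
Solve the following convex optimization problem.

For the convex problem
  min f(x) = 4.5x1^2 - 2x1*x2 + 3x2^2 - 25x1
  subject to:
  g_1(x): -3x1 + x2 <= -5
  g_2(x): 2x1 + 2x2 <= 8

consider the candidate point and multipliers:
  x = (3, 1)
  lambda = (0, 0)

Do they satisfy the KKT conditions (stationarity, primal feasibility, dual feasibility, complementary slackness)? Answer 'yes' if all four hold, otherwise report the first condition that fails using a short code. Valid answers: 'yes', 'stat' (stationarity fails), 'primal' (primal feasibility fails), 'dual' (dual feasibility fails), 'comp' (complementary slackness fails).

Gradient of f: grad f(x) = Q x + c = (0, 0)
Constraint values g_i(x) = a_i^T x - b_i:
  g_1((3, 1)) = -3
  g_2((3, 1)) = 0
Stationarity residual: grad f(x) + sum_i lambda_i a_i = (0, 0)
  -> stationarity OK
Primal feasibility (all g_i <= 0): OK
Dual feasibility (all lambda_i >= 0): OK
Complementary slackness (lambda_i * g_i(x) = 0 for all i): OK

Verdict: yes, KKT holds.

yes


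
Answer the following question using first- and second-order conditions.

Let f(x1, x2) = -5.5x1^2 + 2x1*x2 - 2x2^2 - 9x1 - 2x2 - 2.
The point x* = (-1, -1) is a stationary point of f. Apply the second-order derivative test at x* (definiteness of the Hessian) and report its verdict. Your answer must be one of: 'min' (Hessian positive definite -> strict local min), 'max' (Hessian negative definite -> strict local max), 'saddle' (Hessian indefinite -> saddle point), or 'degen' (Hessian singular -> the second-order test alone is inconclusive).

Compute the Hessian H = grad^2 f:
  H = [[-11, 2], [2, -4]]
Verify stationarity: grad f(x*) = H x* + g = (0, 0).
Eigenvalues of H: -11.5311, -3.4689.
Both eigenvalues < 0, so H is negative definite -> x* is a strict local max.

max


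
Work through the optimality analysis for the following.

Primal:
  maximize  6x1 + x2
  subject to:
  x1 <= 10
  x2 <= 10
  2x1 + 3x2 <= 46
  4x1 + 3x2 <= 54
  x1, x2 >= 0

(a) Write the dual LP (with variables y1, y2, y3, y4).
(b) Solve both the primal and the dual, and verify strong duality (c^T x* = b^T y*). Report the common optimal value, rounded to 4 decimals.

The standard primal-dual pair for 'max c^T x s.t. A x <= b, x >= 0' is:
  Dual:  min b^T y  s.t.  A^T y >= c,  y >= 0.

So the dual LP is:
  minimize  10y1 + 10y2 + 46y3 + 54y4
  subject to:
    y1 + 2y3 + 4y4 >= 6
    y2 + 3y3 + 3y4 >= 1
    y1, y2, y3, y4 >= 0

Solving the primal: x* = (10, 4.6667).
  primal value c^T x* = 64.6667.
Solving the dual: y* = (4.6667, 0, 0, 0.3333).
  dual value b^T y* = 64.6667.
Strong duality: c^T x* = b^T y*. Confirmed.

64.6667


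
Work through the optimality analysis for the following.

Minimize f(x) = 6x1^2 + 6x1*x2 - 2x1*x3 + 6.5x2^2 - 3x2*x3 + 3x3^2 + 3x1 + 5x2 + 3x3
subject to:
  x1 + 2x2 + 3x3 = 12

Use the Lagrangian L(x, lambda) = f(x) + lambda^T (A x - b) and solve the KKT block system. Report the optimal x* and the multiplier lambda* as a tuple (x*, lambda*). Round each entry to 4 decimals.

Form the Lagrangian:
  L(x, lambda) = (1/2) x^T Q x + c^T x + lambda^T (A x - b)
Stationarity (grad_x L = 0): Q x + c + A^T lambda = 0.
Primal feasibility: A x = b.

This gives the KKT block system:
  [ Q   A^T ] [ x     ]   [-c ]
  [ A    0  ] [ lambda ] = [ b ]

Solving the linear system:
  x*      = (0.1851, 1.1802, 3.1515)
  lambda* = (-5.9994)
  f(x*)   = 43.9517

x* = (0.1851, 1.1802, 3.1515), lambda* = (-5.9994)


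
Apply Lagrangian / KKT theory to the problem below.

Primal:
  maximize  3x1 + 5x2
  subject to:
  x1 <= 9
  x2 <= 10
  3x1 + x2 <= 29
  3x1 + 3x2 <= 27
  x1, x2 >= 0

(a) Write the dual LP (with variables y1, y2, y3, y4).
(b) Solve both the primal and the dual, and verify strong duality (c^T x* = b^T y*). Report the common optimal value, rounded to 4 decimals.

The standard primal-dual pair for 'max c^T x s.t. A x <= b, x >= 0' is:
  Dual:  min b^T y  s.t.  A^T y >= c,  y >= 0.

So the dual LP is:
  minimize  9y1 + 10y2 + 29y3 + 27y4
  subject to:
    y1 + 3y3 + 3y4 >= 3
    y2 + y3 + 3y4 >= 5
    y1, y2, y3, y4 >= 0

Solving the primal: x* = (0, 9).
  primal value c^T x* = 45.
Solving the dual: y* = (0, 0, 0, 1.6667).
  dual value b^T y* = 45.
Strong duality: c^T x* = b^T y*. Confirmed.

45


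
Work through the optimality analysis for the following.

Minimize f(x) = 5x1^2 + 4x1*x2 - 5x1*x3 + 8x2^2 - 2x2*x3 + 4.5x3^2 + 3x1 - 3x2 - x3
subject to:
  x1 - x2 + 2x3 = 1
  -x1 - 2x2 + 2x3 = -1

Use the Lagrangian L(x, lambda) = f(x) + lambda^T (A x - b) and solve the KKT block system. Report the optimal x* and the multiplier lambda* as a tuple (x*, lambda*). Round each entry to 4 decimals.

Form the Lagrangian:
  L(x, lambda) = (1/2) x^T Q x + c^T x + lambda^T (A x - b)
Stationarity (grad_x L = 0): Q x + c + A^T lambda = 0.
Primal feasibility: A x = b.

This gives the KKT block system:
  [ Q   A^T ] [ x     ]   [-c ]
  [ A    0  ] [ lambda ] = [ b ]

Solving the linear system:
  x*      = (0.7538, 0.4923, 0.3692)
  lambda* = (-4.7231, 5.9385)
  f(x*)   = 5.5385

x* = (0.7538, 0.4923, 0.3692), lambda* = (-4.7231, 5.9385)


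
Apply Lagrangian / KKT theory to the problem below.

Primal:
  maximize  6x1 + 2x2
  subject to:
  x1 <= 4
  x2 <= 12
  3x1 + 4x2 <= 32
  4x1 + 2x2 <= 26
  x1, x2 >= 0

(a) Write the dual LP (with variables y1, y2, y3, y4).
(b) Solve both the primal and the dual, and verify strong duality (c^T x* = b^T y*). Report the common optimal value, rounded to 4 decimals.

The standard primal-dual pair for 'max c^T x s.t. A x <= b, x >= 0' is:
  Dual:  min b^T y  s.t.  A^T y >= c,  y >= 0.

So the dual LP is:
  minimize  4y1 + 12y2 + 32y3 + 26y4
  subject to:
    y1 + 3y3 + 4y4 >= 6
    y2 + 4y3 + 2y4 >= 2
    y1, y2, y3, y4 >= 0

Solving the primal: x* = (4, 5).
  primal value c^T x* = 34.
Solving the dual: y* = (4.5, 0, 0.5, 0).
  dual value b^T y* = 34.
Strong duality: c^T x* = b^T y*. Confirmed.

34


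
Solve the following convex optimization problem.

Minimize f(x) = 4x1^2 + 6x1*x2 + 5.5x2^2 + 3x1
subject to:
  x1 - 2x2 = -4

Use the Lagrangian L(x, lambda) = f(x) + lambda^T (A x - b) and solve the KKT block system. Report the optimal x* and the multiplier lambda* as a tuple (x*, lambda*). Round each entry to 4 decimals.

Form the Lagrangian:
  L(x, lambda) = (1/2) x^T Q x + c^T x + lambda^T (A x - b)
Stationarity (grad_x L = 0): Q x + c + A^T lambda = 0.
Primal feasibility: A x = b.

This gives the KKT block system:
  [ Q   A^T ] [ x     ]   [-c ]
  [ A    0  ] [ lambda ] = [ b ]

Solving the linear system:
  x*      = (-1.5522, 1.2239)
  lambda* = (2.0746)
  f(x*)   = 1.8209

x* = (-1.5522, 1.2239), lambda* = (2.0746)


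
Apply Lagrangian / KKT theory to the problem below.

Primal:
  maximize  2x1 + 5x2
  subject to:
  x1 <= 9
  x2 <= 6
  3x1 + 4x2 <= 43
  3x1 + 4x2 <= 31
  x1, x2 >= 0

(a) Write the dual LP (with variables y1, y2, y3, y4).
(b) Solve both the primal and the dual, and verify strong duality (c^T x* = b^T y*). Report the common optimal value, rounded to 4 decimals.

The standard primal-dual pair for 'max c^T x s.t. A x <= b, x >= 0' is:
  Dual:  min b^T y  s.t.  A^T y >= c,  y >= 0.

So the dual LP is:
  minimize  9y1 + 6y2 + 43y3 + 31y4
  subject to:
    y1 + 3y3 + 3y4 >= 2
    y2 + 4y3 + 4y4 >= 5
    y1, y2, y3, y4 >= 0

Solving the primal: x* = (2.3333, 6).
  primal value c^T x* = 34.6667.
Solving the dual: y* = (0, 2.3333, 0, 0.6667).
  dual value b^T y* = 34.6667.
Strong duality: c^T x* = b^T y*. Confirmed.

34.6667


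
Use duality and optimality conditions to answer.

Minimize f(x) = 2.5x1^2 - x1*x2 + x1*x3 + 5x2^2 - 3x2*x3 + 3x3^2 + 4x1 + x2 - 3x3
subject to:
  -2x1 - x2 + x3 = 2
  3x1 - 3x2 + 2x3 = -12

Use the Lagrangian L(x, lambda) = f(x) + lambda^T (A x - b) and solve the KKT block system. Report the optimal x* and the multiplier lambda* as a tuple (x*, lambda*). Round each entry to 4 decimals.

Form the Lagrangian:
  L(x, lambda) = (1/2) x^T Q x + c^T x + lambda^T (A x - b)
Stationarity (grad_x L = 0): Q x + c + A^T lambda = 0.
Primal feasibility: A x = b.

This gives the KKT block system:
  [ Q   A^T ] [ x     ]   [-c ]
  [ A    0  ] [ lambda ] = [ b ]

Solving the linear system:
  x*      = (-2.089, 1.3773, -0.8007)
  lambda* = (3.547, 5.2389)
  f(x*)   = 25.598

x* = (-2.089, 1.3773, -0.8007), lambda* = (3.547, 5.2389)


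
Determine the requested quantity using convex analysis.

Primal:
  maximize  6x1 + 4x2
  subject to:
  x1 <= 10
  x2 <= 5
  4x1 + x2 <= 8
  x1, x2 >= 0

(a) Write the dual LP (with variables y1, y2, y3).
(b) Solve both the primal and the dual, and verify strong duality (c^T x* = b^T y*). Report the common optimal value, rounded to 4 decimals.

The standard primal-dual pair for 'max c^T x s.t. A x <= b, x >= 0' is:
  Dual:  min b^T y  s.t.  A^T y >= c,  y >= 0.

So the dual LP is:
  minimize  10y1 + 5y2 + 8y3
  subject to:
    y1 + 4y3 >= 6
    y2 + y3 >= 4
    y1, y2, y3 >= 0

Solving the primal: x* = (0.75, 5).
  primal value c^T x* = 24.5.
Solving the dual: y* = (0, 2.5, 1.5).
  dual value b^T y* = 24.5.
Strong duality: c^T x* = b^T y*. Confirmed.

24.5


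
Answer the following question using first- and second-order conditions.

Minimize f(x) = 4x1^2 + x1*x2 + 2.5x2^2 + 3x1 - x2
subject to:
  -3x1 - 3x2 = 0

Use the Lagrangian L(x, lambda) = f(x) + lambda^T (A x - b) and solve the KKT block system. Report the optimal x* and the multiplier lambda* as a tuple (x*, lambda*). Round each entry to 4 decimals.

Form the Lagrangian:
  L(x, lambda) = (1/2) x^T Q x + c^T x + lambda^T (A x - b)
Stationarity (grad_x L = 0): Q x + c + A^T lambda = 0.
Primal feasibility: A x = b.

This gives the KKT block system:
  [ Q   A^T ] [ x     ]   [-c ]
  [ A    0  ] [ lambda ] = [ b ]

Solving the linear system:
  x*      = (-0.3636, 0.3636)
  lambda* = (0.1515)
  f(x*)   = -0.7273

x* = (-0.3636, 0.3636), lambda* = (0.1515)


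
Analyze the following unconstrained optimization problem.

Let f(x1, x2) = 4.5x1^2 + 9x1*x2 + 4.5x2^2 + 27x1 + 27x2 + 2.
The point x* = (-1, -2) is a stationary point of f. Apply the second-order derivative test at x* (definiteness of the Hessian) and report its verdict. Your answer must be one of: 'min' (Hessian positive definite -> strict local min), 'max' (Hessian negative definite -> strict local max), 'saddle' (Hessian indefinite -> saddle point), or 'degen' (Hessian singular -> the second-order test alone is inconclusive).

Compute the Hessian H = grad^2 f:
  H = [[9, 9], [9, 9]]
Verify stationarity: grad f(x*) = H x* + g = (0, 0).
Eigenvalues of H: 0, 18.
H has a zero eigenvalue (singular; positive semidefinite but not definite), so H is neither positive definite, negative definite, nor indefinite. The second-order test alone is inconclusive -> degen.
(Indeed, f is constant along the null direction of H through x*, so x* is not a strict local extremum.)

degen


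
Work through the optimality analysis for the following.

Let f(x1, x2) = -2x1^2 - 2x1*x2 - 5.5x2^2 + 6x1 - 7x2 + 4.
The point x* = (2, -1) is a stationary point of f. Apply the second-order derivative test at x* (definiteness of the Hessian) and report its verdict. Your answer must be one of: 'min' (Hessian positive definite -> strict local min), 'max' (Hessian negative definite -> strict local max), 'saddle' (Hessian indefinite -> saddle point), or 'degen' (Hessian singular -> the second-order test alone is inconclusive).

Compute the Hessian H = grad^2 f:
  H = [[-4, -2], [-2, -11]]
Verify stationarity: grad f(x*) = H x* + g = (0, 0).
Eigenvalues of H: -11.5311, -3.4689.
Both eigenvalues < 0, so H is negative definite -> x* is a strict local max.

max


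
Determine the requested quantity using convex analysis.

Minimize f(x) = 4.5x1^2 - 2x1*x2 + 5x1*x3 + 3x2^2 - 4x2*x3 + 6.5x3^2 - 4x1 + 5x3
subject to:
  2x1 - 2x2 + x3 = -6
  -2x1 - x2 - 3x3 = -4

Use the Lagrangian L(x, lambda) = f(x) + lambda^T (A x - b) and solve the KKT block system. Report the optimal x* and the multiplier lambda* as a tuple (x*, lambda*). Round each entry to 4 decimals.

Form the Lagrangian:
  L(x, lambda) = (1/2) x^T Q x + c^T x + lambda^T (A x - b)
Stationarity (grad_x L = 0): Q x + c + A^T lambda = 0.
Primal feasibility: A x = b.

This gives the KKT block system:
  [ Q   A^T ] [ x     ]   [-c ]
  [ A    0  ] [ lambda ] = [ b ]

Solving the linear system:
  x*      = (-0.3368, 2.9504, 0.5744)
  lambda* = (7.0361, 2.006)
  f(x*)   = 27.2301

x* = (-0.3368, 2.9504, 0.5744), lambda* = (7.0361, 2.006)


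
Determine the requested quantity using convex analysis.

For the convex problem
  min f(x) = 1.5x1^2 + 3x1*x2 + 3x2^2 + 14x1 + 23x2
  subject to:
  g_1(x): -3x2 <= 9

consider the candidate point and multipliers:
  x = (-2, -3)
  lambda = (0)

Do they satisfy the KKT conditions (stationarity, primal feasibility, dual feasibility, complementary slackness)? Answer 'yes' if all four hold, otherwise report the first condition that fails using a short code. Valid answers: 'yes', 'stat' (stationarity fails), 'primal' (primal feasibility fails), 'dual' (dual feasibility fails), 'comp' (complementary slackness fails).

Gradient of f: grad f(x) = Q x + c = (-1, -1)
Constraint values g_i(x) = a_i^T x - b_i:
  g_1((-2, -3)) = 0
Stationarity residual: grad f(x) + sum_i lambda_i a_i = (-1, -1)
  -> stationarity FAILS
Primal feasibility (all g_i <= 0): OK
Dual feasibility (all lambda_i >= 0): OK
Complementary slackness (lambda_i * g_i(x) = 0 for all i): OK

Verdict: the first failing condition is stationarity -> stat.

stat


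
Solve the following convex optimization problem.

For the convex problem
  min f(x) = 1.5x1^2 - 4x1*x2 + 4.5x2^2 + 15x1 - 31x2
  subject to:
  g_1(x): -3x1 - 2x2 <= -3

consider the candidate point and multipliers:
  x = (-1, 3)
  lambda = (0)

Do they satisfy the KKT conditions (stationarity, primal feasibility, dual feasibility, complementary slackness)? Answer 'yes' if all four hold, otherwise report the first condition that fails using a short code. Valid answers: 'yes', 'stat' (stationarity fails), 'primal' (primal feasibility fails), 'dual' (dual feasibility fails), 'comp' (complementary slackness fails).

Gradient of f: grad f(x) = Q x + c = (0, 0)
Constraint values g_i(x) = a_i^T x - b_i:
  g_1((-1, 3)) = 0
Stationarity residual: grad f(x) + sum_i lambda_i a_i = (0, 0)
  -> stationarity OK
Primal feasibility (all g_i <= 0): OK
Dual feasibility (all lambda_i >= 0): OK
Complementary slackness (lambda_i * g_i(x) = 0 for all i): OK

Verdict: yes, KKT holds.

yes


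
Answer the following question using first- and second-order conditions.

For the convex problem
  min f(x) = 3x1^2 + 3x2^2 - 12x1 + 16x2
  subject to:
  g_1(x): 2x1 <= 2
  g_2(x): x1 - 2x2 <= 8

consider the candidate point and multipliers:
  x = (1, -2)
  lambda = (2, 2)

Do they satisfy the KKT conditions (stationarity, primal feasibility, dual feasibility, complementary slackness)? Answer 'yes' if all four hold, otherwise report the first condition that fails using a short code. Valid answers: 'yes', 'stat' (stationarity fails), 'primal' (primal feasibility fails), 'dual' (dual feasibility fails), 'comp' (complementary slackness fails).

Gradient of f: grad f(x) = Q x + c = (-6, 4)
Constraint values g_i(x) = a_i^T x - b_i:
  g_1((1, -2)) = 0
  g_2((1, -2)) = -3
Stationarity residual: grad f(x) + sum_i lambda_i a_i = (0, 0)
  -> stationarity OK
Primal feasibility (all g_i <= 0): OK
Dual feasibility (all lambda_i >= 0): OK
Complementary slackness (lambda_i * g_i(x) = 0 for all i): FAILS

Verdict: the first failing condition is complementary_slackness -> comp.

comp


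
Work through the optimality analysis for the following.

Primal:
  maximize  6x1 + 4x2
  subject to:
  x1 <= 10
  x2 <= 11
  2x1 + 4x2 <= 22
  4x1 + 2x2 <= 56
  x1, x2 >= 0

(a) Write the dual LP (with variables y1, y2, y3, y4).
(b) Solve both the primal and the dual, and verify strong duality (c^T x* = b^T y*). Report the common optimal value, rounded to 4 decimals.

The standard primal-dual pair for 'max c^T x s.t. A x <= b, x >= 0' is:
  Dual:  min b^T y  s.t.  A^T y >= c,  y >= 0.

So the dual LP is:
  minimize  10y1 + 11y2 + 22y3 + 56y4
  subject to:
    y1 + 2y3 + 4y4 >= 6
    y2 + 4y3 + 2y4 >= 4
    y1, y2, y3, y4 >= 0

Solving the primal: x* = (10, 0.5).
  primal value c^T x* = 62.
Solving the dual: y* = (4, 0, 1, 0).
  dual value b^T y* = 62.
Strong duality: c^T x* = b^T y*. Confirmed.

62


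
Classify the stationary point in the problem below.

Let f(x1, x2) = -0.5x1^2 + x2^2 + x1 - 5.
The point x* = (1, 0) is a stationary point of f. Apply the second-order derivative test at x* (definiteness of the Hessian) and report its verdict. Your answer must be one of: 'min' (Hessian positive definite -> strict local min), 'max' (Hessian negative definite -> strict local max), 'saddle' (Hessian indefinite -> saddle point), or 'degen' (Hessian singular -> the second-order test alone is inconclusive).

Compute the Hessian H = grad^2 f:
  H = [[-1, 0], [0, 2]]
Verify stationarity: grad f(x*) = H x* + g = (0, 0).
Eigenvalues of H: -1, 2.
Eigenvalues have mixed signs, so H is indefinite -> x* is a saddle point.

saddle


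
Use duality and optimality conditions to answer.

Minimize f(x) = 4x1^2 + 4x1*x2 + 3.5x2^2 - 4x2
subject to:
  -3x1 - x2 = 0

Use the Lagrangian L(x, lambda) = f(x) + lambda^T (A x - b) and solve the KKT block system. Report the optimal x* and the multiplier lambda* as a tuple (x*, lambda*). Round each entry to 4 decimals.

Form the Lagrangian:
  L(x, lambda) = (1/2) x^T Q x + c^T x + lambda^T (A x - b)
Stationarity (grad_x L = 0): Q x + c + A^T lambda = 0.
Primal feasibility: A x = b.

This gives the KKT block system:
  [ Q   A^T ] [ x     ]   [-c ]
  [ A    0  ] [ lambda ] = [ b ]

Solving the linear system:
  x*      = (-0.2553, 0.766)
  lambda* = (0.3404)
  f(x*)   = -1.5319

x* = (-0.2553, 0.766), lambda* = (0.3404)


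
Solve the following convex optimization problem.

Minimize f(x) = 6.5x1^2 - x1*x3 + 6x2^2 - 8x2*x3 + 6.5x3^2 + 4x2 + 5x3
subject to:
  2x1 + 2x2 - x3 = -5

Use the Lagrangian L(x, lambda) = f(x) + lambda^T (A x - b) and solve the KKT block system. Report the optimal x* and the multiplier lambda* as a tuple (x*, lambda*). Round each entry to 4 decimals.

Form the Lagrangian:
  L(x, lambda) = (1/2) x^T Q x + c^T x + lambda^T (A x - b)
Stationarity (grad_x L = 0): Q x + c + A^T lambda = 0.
Primal feasibility: A x = b.

This gives the KKT block system:
  [ Q   A^T ] [ x     ]   [-c ]
  [ A    0  ] [ lambda ] = [ b ]

Solving the linear system:
  x*      = (-0.9849, -2.2035, -1.3769)
  lambda* = (5.7136)
  f(x*)   = 6.4347

x* = (-0.9849, -2.2035, -1.3769), lambda* = (5.7136)


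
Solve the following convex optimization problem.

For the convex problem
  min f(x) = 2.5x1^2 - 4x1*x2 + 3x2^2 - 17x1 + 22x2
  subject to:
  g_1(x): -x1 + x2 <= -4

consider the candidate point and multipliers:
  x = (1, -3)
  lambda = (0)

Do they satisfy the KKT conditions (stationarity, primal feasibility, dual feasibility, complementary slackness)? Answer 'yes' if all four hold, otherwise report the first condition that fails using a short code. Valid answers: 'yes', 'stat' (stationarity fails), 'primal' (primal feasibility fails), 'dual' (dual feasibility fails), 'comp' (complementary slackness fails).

Gradient of f: grad f(x) = Q x + c = (0, 0)
Constraint values g_i(x) = a_i^T x - b_i:
  g_1((1, -3)) = 0
Stationarity residual: grad f(x) + sum_i lambda_i a_i = (0, 0)
  -> stationarity OK
Primal feasibility (all g_i <= 0): OK
Dual feasibility (all lambda_i >= 0): OK
Complementary slackness (lambda_i * g_i(x) = 0 for all i): OK

Verdict: yes, KKT holds.

yes


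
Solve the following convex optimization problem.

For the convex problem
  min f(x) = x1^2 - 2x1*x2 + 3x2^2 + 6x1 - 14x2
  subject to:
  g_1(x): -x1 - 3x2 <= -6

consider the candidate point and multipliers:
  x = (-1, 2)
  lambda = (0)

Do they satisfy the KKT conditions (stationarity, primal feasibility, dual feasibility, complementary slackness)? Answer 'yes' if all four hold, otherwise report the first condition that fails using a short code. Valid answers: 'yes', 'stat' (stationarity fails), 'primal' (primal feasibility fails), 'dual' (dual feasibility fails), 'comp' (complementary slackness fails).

Gradient of f: grad f(x) = Q x + c = (0, 0)
Constraint values g_i(x) = a_i^T x - b_i:
  g_1((-1, 2)) = 1
Stationarity residual: grad f(x) + sum_i lambda_i a_i = (0, 0)
  -> stationarity OK
Primal feasibility (all g_i <= 0): FAILS
Dual feasibility (all lambda_i >= 0): OK
Complementary slackness (lambda_i * g_i(x) = 0 for all i): OK

Verdict: the first failing condition is primal_feasibility -> primal.

primal


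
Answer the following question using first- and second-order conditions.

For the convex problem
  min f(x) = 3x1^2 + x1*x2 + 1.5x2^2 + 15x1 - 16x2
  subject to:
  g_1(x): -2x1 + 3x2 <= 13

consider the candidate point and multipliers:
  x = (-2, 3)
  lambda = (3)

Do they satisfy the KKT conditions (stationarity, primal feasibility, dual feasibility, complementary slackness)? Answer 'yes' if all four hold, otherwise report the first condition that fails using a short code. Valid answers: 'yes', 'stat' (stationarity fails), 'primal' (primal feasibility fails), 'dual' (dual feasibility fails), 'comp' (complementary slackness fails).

Gradient of f: grad f(x) = Q x + c = (6, -9)
Constraint values g_i(x) = a_i^T x - b_i:
  g_1((-2, 3)) = 0
Stationarity residual: grad f(x) + sum_i lambda_i a_i = (0, 0)
  -> stationarity OK
Primal feasibility (all g_i <= 0): OK
Dual feasibility (all lambda_i >= 0): OK
Complementary slackness (lambda_i * g_i(x) = 0 for all i): OK

Verdict: yes, KKT holds.

yes


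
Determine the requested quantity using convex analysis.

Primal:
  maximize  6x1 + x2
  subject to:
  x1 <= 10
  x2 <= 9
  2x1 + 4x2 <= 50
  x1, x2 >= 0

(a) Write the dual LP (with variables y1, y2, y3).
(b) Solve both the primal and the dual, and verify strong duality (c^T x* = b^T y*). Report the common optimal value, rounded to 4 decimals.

The standard primal-dual pair for 'max c^T x s.t. A x <= b, x >= 0' is:
  Dual:  min b^T y  s.t.  A^T y >= c,  y >= 0.

So the dual LP is:
  minimize  10y1 + 9y2 + 50y3
  subject to:
    y1 + 2y3 >= 6
    y2 + 4y3 >= 1
    y1, y2, y3 >= 0

Solving the primal: x* = (10, 7.5).
  primal value c^T x* = 67.5.
Solving the dual: y* = (5.5, 0, 0.25).
  dual value b^T y* = 67.5.
Strong duality: c^T x* = b^T y*. Confirmed.

67.5


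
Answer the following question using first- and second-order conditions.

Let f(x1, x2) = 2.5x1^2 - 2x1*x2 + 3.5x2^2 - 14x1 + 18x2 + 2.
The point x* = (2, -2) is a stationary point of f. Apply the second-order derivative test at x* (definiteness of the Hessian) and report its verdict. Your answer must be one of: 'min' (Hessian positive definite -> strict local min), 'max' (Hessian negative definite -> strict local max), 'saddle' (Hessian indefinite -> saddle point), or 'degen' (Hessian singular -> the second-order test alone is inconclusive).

Compute the Hessian H = grad^2 f:
  H = [[5, -2], [-2, 7]]
Verify stationarity: grad f(x*) = H x* + g = (0, 0).
Eigenvalues of H: 3.7639, 8.2361.
Both eigenvalues > 0, so H is positive definite -> x* is a strict local min.

min


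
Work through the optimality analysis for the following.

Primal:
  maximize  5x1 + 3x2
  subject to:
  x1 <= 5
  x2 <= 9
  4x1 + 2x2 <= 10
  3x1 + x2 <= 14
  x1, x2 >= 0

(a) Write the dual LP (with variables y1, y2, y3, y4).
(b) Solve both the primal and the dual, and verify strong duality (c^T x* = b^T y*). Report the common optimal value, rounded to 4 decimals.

The standard primal-dual pair for 'max c^T x s.t. A x <= b, x >= 0' is:
  Dual:  min b^T y  s.t.  A^T y >= c,  y >= 0.

So the dual LP is:
  minimize  5y1 + 9y2 + 10y3 + 14y4
  subject to:
    y1 + 4y3 + 3y4 >= 5
    y2 + 2y3 + y4 >= 3
    y1, y2, y3, y4 >= 0

Solving the primal: x* = (0, 5).
  primal value c^T x* = 15.
Solving the dual: y* = (0, 0, 1.5, 0).
  dual value b^T y* = 15.
Strong duality: c^T x* = b^T y*. Confirmed.

15


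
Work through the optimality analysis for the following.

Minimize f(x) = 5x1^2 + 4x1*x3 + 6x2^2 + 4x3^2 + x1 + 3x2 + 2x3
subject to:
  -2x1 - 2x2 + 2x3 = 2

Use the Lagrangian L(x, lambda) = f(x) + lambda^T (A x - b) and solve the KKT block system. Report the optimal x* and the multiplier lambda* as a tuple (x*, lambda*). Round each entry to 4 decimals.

Form the Lagrangian:
  L(x, lambda) = (1/2) x^T Q x + c^T x + lambda^T (A x - b)
Stationarity (grad_x L = 0): Q x + c + A^T lambda = 0.
Primal feasibility: A x = b.

This gives the KKT block system:
  [ Q   A^T ] [ x     ]   [-c ]
  [ A    0  ] [ lambda ] = [ b ]

Solving the linear system:
  x*      = (-0.383, -0.4202, 0.1968)
  lambda* = (-1.0213)
  f(x*)   = 0.3963

x* = (-0.383, -0.4202, 0.1968), lambda* = (-1.0213)


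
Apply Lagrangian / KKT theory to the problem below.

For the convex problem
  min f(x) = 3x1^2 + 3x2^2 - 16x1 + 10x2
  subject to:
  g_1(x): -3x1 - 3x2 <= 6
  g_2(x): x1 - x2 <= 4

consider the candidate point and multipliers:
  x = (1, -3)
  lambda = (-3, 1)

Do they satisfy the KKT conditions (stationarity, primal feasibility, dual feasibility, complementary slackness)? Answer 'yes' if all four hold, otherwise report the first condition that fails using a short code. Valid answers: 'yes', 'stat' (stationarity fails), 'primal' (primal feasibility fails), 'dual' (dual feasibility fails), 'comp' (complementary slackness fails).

Gradient of f: grad f(x) = Q x + c = (-10, -8)
Constraint values g_i(x) = a_i^T x - b_i:
  g_1((1, -3)) = 0
  g_2((1, -3)) = 0
Stationarity residual: grad f(x) + sum_i lambda_i a_i = (0, 0)
  -> stationarity OK
Primal feasibility (all g_i <= 0): OK
Dual feasibility (all lambda_i >= 0): FAILS
Complementary slackness (lambda_i * g_i(x) = 0 for all i): OK

Verdict: the first failing condition is dual_feasibility -> dual.

dual


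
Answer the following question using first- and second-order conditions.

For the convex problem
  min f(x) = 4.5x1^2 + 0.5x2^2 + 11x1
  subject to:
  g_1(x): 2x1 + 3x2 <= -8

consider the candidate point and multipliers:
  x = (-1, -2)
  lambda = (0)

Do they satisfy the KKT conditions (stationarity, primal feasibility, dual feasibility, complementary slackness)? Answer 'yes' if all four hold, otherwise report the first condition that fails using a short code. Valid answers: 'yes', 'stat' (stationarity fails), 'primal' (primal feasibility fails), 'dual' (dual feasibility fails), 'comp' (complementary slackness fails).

Gradient of f: grad f(x) = Q x + c = (2, -2)
Constraint values g_i(x) = a_i^T x - b_i:
  g_1((-1, -2)) = 0
Stationarity residual: grad f(x) + sum_i lambda_i a_i = (2, -2)
  -> stationarity FAILS
Primal feasibility (all g_i <= 0): OK
Dual feasibility (all lambda_i >= 0): OK
Complementary slackness (lambda_i * g_i(x) = 0 for all i): OK

Verdict: the first failing condition is stationarity -> stat.

stat


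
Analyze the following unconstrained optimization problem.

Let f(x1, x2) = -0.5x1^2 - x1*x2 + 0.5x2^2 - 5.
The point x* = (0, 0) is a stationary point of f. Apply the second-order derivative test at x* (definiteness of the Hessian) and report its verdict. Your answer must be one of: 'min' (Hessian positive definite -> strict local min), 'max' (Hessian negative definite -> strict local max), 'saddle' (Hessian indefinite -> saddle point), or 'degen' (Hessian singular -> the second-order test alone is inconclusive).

Compute the Hessian H = grad^2 f:
  H = [[-1, -1], [-1, 1]]
Verify stationarity: grad f(x*) = H x* + g = (0, 0).
Eigenvalues of H: -1.4142, 1.4142.
Eigenvalues have mixed signs, so H is indefinite -> x* is a saddle point.

saddle


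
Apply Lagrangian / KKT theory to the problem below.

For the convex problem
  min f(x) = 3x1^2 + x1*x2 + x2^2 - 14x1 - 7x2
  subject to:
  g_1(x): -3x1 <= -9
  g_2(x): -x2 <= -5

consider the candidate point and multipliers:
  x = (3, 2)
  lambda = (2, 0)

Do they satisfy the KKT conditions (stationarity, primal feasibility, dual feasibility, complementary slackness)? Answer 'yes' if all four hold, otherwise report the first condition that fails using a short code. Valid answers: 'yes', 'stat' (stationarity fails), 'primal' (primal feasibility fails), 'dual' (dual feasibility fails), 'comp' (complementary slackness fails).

Gradient of f: grad f(x) = Q x + c = (6, 0)
Constraint values g_i(x) = a_i^T x - b_i:
  g_1((3, 2)) = 0
  g_2((3, 2)) = 3
Stationarity residual: grad f(x) + sum_i lambda_i a_i = (0, 0)
  -> stationarity OK
Primal feasibility (all g_i <= 0): FAILS
Dual feasibility (all lambda_i >= 0): OK
Complementary slackness (lambda_i * g_i(x) = 0 for all i): OK

Verdict: the first failing condition is primal_feasibility -> primal.

primal


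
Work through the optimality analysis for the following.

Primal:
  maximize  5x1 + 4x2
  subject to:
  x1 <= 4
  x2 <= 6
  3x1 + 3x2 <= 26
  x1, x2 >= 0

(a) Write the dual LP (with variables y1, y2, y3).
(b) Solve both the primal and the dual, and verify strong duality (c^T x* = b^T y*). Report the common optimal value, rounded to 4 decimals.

The standard primal-dual pair for 'max c^T x s.t. A x <= b, x >= 0' is:
  Dual:  min b^T y  s.t.  A^T y >= c,  y >= 0.

So the dual LP is:
  minimize  4y1 + 6y2 + 26y3
  subject to:
    y1 + 3y3 >= 5
    y2 + 3y3 >= 4
    y1, y2, y3 >= 0

Solving the primal: x* = (4, 4.6667).
  primal value c^T x* = 38.6667.
Solving the dual: y* = (1, 0, 1.3333).
  dual value b^T y* = 38.6667.
Strong duality: c^T x* = b^T y*. Confirmed.

38.6667


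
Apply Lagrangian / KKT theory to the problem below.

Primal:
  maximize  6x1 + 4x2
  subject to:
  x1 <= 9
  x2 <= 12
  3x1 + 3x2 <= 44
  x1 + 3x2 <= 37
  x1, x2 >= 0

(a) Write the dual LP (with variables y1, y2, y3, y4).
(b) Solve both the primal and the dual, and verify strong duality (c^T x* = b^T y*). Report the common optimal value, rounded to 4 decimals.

The standard primal-dual pair for 'max c^T x s.t. A x <= b, x >= 0' is:
  Dual:  min b^T y  s.t.  A^T y >= c,  y >= 0.

So the dual LP is:
  minimize  9y1 + 12y2 + 44y3 + 37y4
  subject to:
    y1 + 3y3 + y4 >= 6
    y2 + 3y3 + 3y4 >= 4
    y1, y2, y3, y4 >= 0

Solving the primal: x* = (9, 5.6667).
  primal value c^T x* = 76.6667.
Solving the dual: y* = (2, 0, 1.3333, 0).
  dual value b^T y* = 76.6667.
Strong duality: c^T x* = b^T y*. Confirmed.

76.6667


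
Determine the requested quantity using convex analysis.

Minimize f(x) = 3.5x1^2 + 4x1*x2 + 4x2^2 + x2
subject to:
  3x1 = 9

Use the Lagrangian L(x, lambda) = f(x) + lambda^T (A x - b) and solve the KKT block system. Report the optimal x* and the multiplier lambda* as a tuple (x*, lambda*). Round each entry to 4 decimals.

Form the Lagrangian:
  L(x, lambda) = (1/2) x^T Q x + c^T x + lambda^T (A x - b)
Stationarity (grad_x L = 0): Q x + c + A^T lambda = 0.
Primal feasibility: A x = b.

This gives the KKT block system:
  [ Q   A^T ] [ x     ]   [-c ]
  [ A    0  ] [ lambda ] = [ b ]

Solving the linear system:
  x*      = (3, -1.625)
  lambda* = (-4.8333)
  f(x*)   = 20.9375

x* = (3, -1.625), lambda* = (-4.8333)


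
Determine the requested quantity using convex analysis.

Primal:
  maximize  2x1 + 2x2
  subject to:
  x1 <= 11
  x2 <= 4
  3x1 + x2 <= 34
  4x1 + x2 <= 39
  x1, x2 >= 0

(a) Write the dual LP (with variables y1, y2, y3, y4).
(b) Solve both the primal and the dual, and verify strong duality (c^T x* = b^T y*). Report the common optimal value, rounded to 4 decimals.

The standard primal-dual pair for 'max c^T x s.t. A x <= b, x >= 0' is:
  Dual:  min b^T y  s.t.  A^T y >= c,  y >= 0.

So the dual LP is:
  minimize  11y1 + 4y2 + 34y3 + 39y4
  subject to:
    y1 + 3y3 + 4y4 >= 2
    y2 + y3 + y4 >= 2
    y1, y2, y3, y4 >= 0

Solving the primal: x* = (8.75, 4).
  primal value c^T x* = 25.5.
Solving the dual: y* = (0, 1.5, 0, 0.5).
  dual value b^T y* = 25.5.
Strong duality: c^T x* = b^T y*. Confirmed.

25.5


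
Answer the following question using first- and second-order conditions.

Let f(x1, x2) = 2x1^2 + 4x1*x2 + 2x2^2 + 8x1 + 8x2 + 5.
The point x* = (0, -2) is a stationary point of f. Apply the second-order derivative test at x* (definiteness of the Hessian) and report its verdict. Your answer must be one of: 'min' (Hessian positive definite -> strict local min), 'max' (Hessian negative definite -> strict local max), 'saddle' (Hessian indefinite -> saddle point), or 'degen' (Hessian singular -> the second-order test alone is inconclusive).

Compute the Hessian H = grad^2 f:
  H = [[4, 4], [4, 4]]
Verify stationarity: grad f(x*) = H x* + g = (0, 0).
Eigenvalues of H: 0, 8.
H has a zero eigenvalue (singular; positive semidefinite but not definite), so H is neither positive definite, negative definite, nor indefinite. The second-order test alone is inconclusive -> degen.
(Indeed, f is constant along the null direction of H through x*, so x* is not a strict local extremum.)

degen


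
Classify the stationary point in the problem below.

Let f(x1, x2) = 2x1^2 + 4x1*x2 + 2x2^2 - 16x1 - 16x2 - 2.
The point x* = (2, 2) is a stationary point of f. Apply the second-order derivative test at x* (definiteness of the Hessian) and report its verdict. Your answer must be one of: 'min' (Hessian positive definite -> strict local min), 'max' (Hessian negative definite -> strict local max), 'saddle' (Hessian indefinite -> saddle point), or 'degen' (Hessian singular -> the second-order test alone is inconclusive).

Compute the Hessian H = grad^2 f:
  H = [[4, 4], [4, 4]]
Verify stationarity: grad f(x*) = H x* + g = (0, 0).
Eigenvalues of H: 0, 8.
H has a zero eigenvalue (singular; positive semidefinite but not definite), so H is neither positive definite, negative definite, nor indefinite. The second-order test alone is inconclusive -> degen.
(Indeed, f is constant along the null direction of H through x*, so x* is not a strict local extremum.)

degen


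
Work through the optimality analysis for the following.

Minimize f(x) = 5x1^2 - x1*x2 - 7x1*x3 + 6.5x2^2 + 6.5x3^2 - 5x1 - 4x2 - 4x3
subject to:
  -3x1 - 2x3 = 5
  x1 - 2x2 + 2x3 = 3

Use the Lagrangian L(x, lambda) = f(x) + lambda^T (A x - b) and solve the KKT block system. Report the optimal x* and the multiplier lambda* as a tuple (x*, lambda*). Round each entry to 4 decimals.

Form the Lagrangian:
  L(x, lambda) = (1/2) x^T Q x + c^T x + lambda^T (A x - b)
Stationarity (grad_x L = 0): Q x + c + A^T lambda = 0.
Primal feasibility: A x = b.

This gives the KKT block system:
  [ Q   A^T ] [ x     ]   [-c ]
  [ A    0  ] [ lambda ] = [ b ]

Solving the linear system:
  x*      = (-1.691, -2.309, 0.0365)
  lambda* = (-12.0066, -16.1628)
  f(x*)   = 63.0332

x* = (-1.691, -2.309, 0.0365), lambda* = (-12.0066, -16.1628)
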